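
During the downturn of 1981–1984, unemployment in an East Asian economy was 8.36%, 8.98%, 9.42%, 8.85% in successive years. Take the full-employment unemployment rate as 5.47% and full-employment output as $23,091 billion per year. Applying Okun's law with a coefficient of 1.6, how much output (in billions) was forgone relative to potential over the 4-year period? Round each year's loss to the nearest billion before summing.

Year 1981: gap = -1.6 × (8.36 - 5.47) = -4.624%, loss ≈ 23091 × 4.624/100 ≈ 1068.
Year 1982: gap = -1.6 × (8.98 - 5.47) = -5.616%, loss ≈ 23091 × 5.616/100 ≈ 1297.
Year 1983: gap = -1.6 × (9.42 - 5.47) = -6.32%, loss ≈ 23091 × 6.32/100 ≈ 1459.
Year 1984: gap = -1.6 × (8.85 - 5.47) = -5.408%, loss ≈ 23091 × 5.408/100 ≈ 1249.
Total lost output = 1068 + 1297 + 1459 + 1249 = 5073 billion.

$5,073 billion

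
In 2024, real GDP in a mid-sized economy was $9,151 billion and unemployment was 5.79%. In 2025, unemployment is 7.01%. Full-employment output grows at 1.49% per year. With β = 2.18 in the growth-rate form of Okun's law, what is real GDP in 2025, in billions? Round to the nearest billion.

Δu = 7.01 - 5.79 = 1.22 points.
Okun's law (growth form): g_Y = g_Y* - β × Δu = 1.49 - 2.18 × (1.22) = 1.49 - 2.6596 = -1.1696%.
Real GDP in the next year = 9151 × (1 - 1.1696/100) = 9151 × 0.988304 ≈ 9044 billion.

$9,044 billion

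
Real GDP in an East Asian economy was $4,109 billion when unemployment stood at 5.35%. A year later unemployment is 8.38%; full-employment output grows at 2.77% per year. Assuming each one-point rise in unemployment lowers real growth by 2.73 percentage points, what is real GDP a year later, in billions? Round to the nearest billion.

$3,883 billion

Δu = 8.38 - 5.35 = 3.03 points.
Okun's law (growth form): g_Y = g_Y* - β × Δu = 2.77 - 2.73 × (3.03) = 2.77 - 8.2719 = -5.5019%.
Real GDP in the next year = 4109 × (1 - 5.5019/100) = 4109 × 0.944981 ≈ 3883 billion.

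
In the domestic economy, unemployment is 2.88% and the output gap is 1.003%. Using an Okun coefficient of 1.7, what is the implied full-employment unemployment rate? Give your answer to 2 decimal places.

3.47%

From Okun's law, u - u* = -(output gap)/β = -(1.003)/1.7 = -0.59 points.
So u* = 2.88 + 0.59 = 3.47%.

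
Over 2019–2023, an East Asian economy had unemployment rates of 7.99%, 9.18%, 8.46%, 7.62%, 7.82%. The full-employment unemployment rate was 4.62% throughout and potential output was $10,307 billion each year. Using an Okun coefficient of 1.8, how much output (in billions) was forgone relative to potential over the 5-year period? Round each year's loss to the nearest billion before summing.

$3,334 billion

Year 2019: gap = -1.8 × (7.99 - 4.62) = -6.066%, loss ≈ 10307 × 6.066/100 ≈ 625.
Year 2020: gap = -1.8 × (9.18 - 4.62) = -8.208%, loss ≈ 10307 × 8.208/100 ≈ 846.
Year 2021: gap = -1.8 × (8.46 - 4.62) = -6.912%, loss ≈ 10307 × 6.912/100 ≈ 712.
Year 2022: gap = -1.8 × (7.62 - 4.62) = -5.4%, loss ≈ 10307 × 5.4/100 ≈ 557.
Year 2023: gap = -1.8 × (7.82 - 4.62) = -5.76%, loss ≈ 10307 × 5.76/100 ≈ 594.
Total lost output = 625 + 846 + 712 + 557 + 594 = 3334 billion.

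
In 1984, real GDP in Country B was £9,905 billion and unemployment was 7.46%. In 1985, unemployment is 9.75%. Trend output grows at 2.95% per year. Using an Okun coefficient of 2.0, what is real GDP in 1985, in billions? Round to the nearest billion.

£9,744 billion

Δu = 9.75 - 7.46 = 2.29 points.
Okun's law (growth form): g_Y = g_Y* - β × Δu = 2.95 - 2.0 × (2.29) = 2.95 - 4.58 = -1.63%.
Real GDP in the next year = 9905 × (1 - 1.63/100) = 9905 × 0.9837 ≈ 9744 billion.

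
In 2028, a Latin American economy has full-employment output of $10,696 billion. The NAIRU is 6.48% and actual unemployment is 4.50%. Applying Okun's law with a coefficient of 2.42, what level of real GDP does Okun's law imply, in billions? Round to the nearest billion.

Unemployment gap = 4.5 - 6.48 = -1.98 points, so the output gap is -2.42 × (-1.98) = 4.7916%.
Actual GDP = 10696 × (1 + 4.7916/100) = 10696 × 1.047916 ≈ 11209 billion.

$11,209 billion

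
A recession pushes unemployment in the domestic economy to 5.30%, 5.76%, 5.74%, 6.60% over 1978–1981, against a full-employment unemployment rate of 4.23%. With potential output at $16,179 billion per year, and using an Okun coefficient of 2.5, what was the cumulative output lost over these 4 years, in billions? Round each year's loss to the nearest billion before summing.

Year 1978: gap = -2.5 × (5.3 - 4.23) = -2.675%, loss ≈ 16179 × 2.675/100 ≈ 433.
Year 1979: gap = -2.5 × (5.76 - 4.23) = -3.825%, loss ≈ 16179 × 3.825/100 ≈ 619.
Year 1980: gap = -2.5 × (5.74 - 4.23) = -3.775%, loss ≈ 16179 × 3.775/100 ≈ 611.
Year 1981: gap = -2.5 × (6.6 - 4.23) = -5.925%, loss ≈ 16179 × 5.925/100 ≈ 959.
Total lost output = 433 + 619 + 611 + 959 = 2622 billion.

$2,622 billion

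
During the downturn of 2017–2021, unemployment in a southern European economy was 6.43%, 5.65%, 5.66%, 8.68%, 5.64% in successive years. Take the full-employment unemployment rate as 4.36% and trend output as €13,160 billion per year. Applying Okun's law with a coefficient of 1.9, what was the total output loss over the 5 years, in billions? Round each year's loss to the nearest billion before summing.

€2,566 billion

Year 2017: gap = -1.9 × (6.43 - 4.36) = -3.933%, loss ≈ 13160 × 3.933/100 ≈ 518.
Year 2018: gap = -1.9 × (5.65 - 4.36) = -2.451%, loss ≈ 13160 × 2.451/100 ≈ 323.
Year 2019: gap = -1.9 × (5.66 - 4.36) = -2.47%, loss ≈ 13160 × 2.47/100 ≈ 325.
Year 2020: gap = -1.9 × (8.68 - 4.36) = -8.208%, loss ≈ 13160 × 8.208/100 ≈ 1080.
Year 2021: gap = -1.9 × (5.64 - 4.36) = -2.432%, loss ≈ 13160 × 2.432/100 ≈ 320.
Total lost output = 518 + 323 + 325 + 1080 + 320 = 2566 billion.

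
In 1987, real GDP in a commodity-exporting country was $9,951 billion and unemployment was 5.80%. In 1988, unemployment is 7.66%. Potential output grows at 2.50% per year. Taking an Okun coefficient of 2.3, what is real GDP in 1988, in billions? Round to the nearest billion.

Δu = 7.66 - 5.8 = 1.86 points.
Okun's law (growth form): g_Y = g_Y* - β × Δu = 2.50 - 2.3 × (1.86) = 2.5 - 4.278 = -1.778%.
Real GDP in the next year = 9951 × (1 - 1.778/100) = 9951 × 0.98222 ≈ 9774 billion.

$9,774 billion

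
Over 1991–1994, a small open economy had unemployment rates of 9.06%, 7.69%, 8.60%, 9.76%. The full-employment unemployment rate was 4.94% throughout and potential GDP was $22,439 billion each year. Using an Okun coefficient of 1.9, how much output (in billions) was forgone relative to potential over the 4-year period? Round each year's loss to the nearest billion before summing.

$6,544 billion

Year 1991: gap = -1.9 × (9.06 - 4.94) = -7.828%, loss ≈ 22439 × 7.828/100 ≈ 1757.
Year 1992: gap = -1.9 × (7.69 - 4.94) = -5.225%, loss ≈ 22439 × 5.225/100 ≈ 1172.
Year 1993: gap = -1.9 × (8.6 - 4.94) = -6.954%, loss ≈ 22439 × 6.954/100 ≈ 1560.
Year 1994: gap = -1.9 × (9.76 - 4.94) = -9.158%, loss ≈ 22439 × 9.158/100 ≈ 2055.
Total lost output = 1757 + 1172 + 1560 + 2055 = 6544 billion.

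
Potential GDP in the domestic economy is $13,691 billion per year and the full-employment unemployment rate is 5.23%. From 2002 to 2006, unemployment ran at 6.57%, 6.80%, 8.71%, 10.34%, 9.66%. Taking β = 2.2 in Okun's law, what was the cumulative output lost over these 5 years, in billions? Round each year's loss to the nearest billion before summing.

$4,798 billion

Year 2002: gap = -2.2 × (6.57 - 5.23) = -2.948%, loss ≈ 13691 × 2.948/100 ≈ 404.
Year 2003: gap = -2.2 × (6.8 - 5.23) = -3.454%, loss ≈ 13691 × 3.454/100 ≈ 473.
Year 2004: gap = -2.2 × (8.71 - 5.23) = -7.656%, loss ≈ 13691 × 7.656/100 ≈ 1048.
Year 2005: gap = -2.2 × (10.34 - 5.23) = -11.242%, loss ≈ 13691 × 11.242/100 ≈ 1539.
Year 2006: gap = -2.2 × (9.66 - 5.23) = -9.746%, loss ≈ 13691 × 9.746/100 ≈ 1334.
Total lost output = 404 + 473 + 1048 + 1539 + 1334 = 4798 billion.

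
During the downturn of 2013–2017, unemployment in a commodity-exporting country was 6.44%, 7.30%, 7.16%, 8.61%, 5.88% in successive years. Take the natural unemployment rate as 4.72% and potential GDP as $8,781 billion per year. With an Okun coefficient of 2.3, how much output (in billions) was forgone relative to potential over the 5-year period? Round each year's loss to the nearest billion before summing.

$2,381 billion

Year 2013: gap = -2.3 × (6.44 - 4.72) = -3.956%, loss ≈ 8781 × 3.956/100 ≈ 347.
Year 2014: gap = -2.3 × (7.3 - 4.72) = -5.934%, loss ≈ 8781 × 5.934/100 ≈ 521.
Year 2015: gap = -2.3 × (7.16 - 4.72) = -5.612%, loss ≈ 8781 × 5.612/100 ≈ 493.
Year 2016: gap = -2.3 × (8.61 - 4.72) = -8.947%, loss ≈ 8781 × 8.947/100 ≈ 786.
Year 2017: gap = -2.3 × (5.88 - 4.72) = -2.668%, loss ≈ 8781 × 2.668/100 ≈ 234.
Total lost output = 347 + 521 + 493 + 786 + 234 = 2381 billion.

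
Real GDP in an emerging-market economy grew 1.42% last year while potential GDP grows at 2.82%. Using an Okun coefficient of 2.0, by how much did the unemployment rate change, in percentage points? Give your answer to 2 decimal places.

Growth-rate Okun's law: g_Y = g_Y* - β × Δu, so Δu = (g_Y* - g_Y)/β.
Δu = (2.82 - 1.42)/2.0 = 1.4/2.0 = 0.70 percentage points.

0.70 percentage points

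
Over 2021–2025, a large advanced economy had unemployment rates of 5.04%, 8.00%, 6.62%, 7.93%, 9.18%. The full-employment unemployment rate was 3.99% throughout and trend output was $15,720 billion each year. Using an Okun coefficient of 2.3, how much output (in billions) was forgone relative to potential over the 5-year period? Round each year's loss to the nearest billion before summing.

$6,082 billion

Year 2021: gap = -2.3 × (5.04 - 3.99) = -2.415%, loss ≈ 15720 × 2.415/100 ≈ 380.
Year 2022: gap = -2.3 × (8 - 3.99) = -9.223%, loss ≈ 15720 × 9.223/100 ≈ 1450.
Year 2023: gap = -2.3 × (6.62 - 3.99) = -6.049%, loss ≈ 15720 × 6.049/100 ≈ 951.
Year 2024: gap = -2.3 × (7.93 - 3.99) = -9.062%, loss ≈ 15720 × 9.062/100 ≈ 1425.
Year 2025: gap = -2.3 × (9.18 - 3.99) = -11.937%, loss ≈ 15720 × 11.937/100 ≈ 1876.
Total lost output = 380 + 1450 + 951 + 1425 + 1876 = 6082 billion.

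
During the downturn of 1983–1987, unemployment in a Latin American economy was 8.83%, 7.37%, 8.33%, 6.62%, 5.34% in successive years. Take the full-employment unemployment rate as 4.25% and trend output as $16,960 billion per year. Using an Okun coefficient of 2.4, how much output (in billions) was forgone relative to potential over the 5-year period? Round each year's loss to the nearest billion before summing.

$6,204 billion

Year 1983: gap = -2.4 × (8.83 - 4.25) = -10.992%, loss ≈ 16960 × 10.992/100 ≈ 1864.
Year 1984: gap = -2.4 × (7.37 - 4.25) = -7.488%, loss ≈ 16960 × 7.488/100 ≈ 1270.
Year 1985: gap = -2.4 × (8.33 - 4.25) = -9.792%, loss ≈ 16960 × 9.792/100 ≈ 1661.
Year 1986: gap = -2.4 × (6.62 - 4.25) = -5.688%, loss ≈ 16960 × 5.688/100 ≈ 965.
Year 1987: gap = -2.4 × (5.34 - 4.25) = -2.616%, loss ≈ 16960 × 2.616/100 ≈ 444.
Total lost output = 1864 + 1270 + 1661 + 965 + 444 = 6204 billion.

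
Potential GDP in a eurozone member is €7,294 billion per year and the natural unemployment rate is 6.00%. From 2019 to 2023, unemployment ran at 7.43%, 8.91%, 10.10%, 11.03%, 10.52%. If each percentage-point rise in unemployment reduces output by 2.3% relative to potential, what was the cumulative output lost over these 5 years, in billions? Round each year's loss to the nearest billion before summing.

€3,018 billion

Year 2019: gap = -2.3 × (7.43 - 6) = -3.289%, loss ≈ 7294 × 3.289/100 ≈ 240.
Year 2020: gap = -2.3 × (8.91 - 6) = -6.693%, loss ≈ 7294 × 6.693/100 ≈ 488.
Year 2021: gap = -2.3 × (10.1 - 6) = -9.43%, loss ≈ 7294 × 9.43/100 ≈ 688.
Year 2022: gap = -2.3 × (11.03 - 6) = -11.569%, loss ≈ 7294 × 11.569/100 ≈ 844.
Year 2023: gap = -2.3 × (10.52 - 6) = -10.396%, loss ≈ 7294 × 10.396/100 ≈ 758.
Total lost output = 240 + 488 + 688 + 844 + 758 = 3018 billion.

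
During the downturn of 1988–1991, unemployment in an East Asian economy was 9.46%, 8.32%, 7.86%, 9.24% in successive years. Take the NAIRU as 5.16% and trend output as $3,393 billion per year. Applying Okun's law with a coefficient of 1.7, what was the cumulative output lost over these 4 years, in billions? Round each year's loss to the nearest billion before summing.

$821 billion

Year 1988: gap = -1.7 × (9.46 - 5.16) = -7.31%, loss ≈ 3393 × 7.31/100 ≈ 248.
Year 1989: gap = -1.7 × (8.32 - 5.16) = -5.372%, loss ≈ 3393 × 5.372/100 ≈ 182.
Year 1990: gap = -1.7 × (7.86 - 5.16) = -4.59%, loss ≈ 3393 × 4.59/100 ≈ 156.
Year 1991: gap = -1.7 × (9.24 - 5.16) = -6.936%, loss ≈ 3393 × 6.936/100 ≈ 235.
Total lost output = 248 + 182 + 156 + 235 = 821 billion.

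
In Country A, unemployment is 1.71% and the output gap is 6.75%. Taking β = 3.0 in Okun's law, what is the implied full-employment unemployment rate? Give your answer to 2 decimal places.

3.96%

From Okun's law, u - u* = -(output gap)/β = -(6.75)/3.0 = -2.25 points.
So u* = 1.71 + 2.25 = 3.96%.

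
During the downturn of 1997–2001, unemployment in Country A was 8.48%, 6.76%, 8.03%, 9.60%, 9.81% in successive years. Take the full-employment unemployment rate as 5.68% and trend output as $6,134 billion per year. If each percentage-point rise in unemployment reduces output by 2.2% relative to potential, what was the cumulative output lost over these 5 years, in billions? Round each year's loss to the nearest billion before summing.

$1,927 billion

Year 1997: gap = -2.2 × (8.48 - 5.68) = -6.16%, loss ≈ 6134 × 6.16/100 ≈ 378.
Year 1998: gap = -2.2 × (6.76 - 5.68) = -2.376%, loss ≈ 6134 × 2.376/100 ≈ 146.
Year 1999: gap = -2.2 × (8.03 - 5.68) = -5.17%, loss ≈ 6134 × 5.17/100 ≈ 317.
Year 2000: gap = -2.2 × (9.6 - 5.68) = -8.624%, loss ≈ 6134 × 8.624/100 ≈ 529.
Year 2001: gap = -2.2 × (9.81 - 5.68) = -9.086%, loss ≈ 6134 × 9.086/100 ≈ 557.
Total lost output = 378 + 146 + 317 + 529 + 557 = 1927 billion.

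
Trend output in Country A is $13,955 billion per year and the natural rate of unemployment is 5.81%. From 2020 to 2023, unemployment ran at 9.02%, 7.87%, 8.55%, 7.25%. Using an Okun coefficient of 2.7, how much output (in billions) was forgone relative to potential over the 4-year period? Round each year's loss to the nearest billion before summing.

Year 2020: gap = -2.7 × (9.02 - 5.81) = -8.667%, loss ≈ 13955 × 8.667/100 ≈ 1209.
Year 2021: gap = -2.7 × (7.87 - 5.81) = -5.562%, loss ≈ 13955 × 5.562/100 ≈ 776.
Year 2022: gap = -2.7 × (8.55 - 5.81) = -7.398%, loss ≈ 13955 × 7.398/100 ≈ 1032.
Year 2023: gap = -2.7 × (7.25 - 5.81) = -3.888%, loss ≈ 13955 × 3.888/100 ≈ 543.
Total lost output = 1209 + 776 + 1032 + 543 = 3560 billion.

$3,560 billion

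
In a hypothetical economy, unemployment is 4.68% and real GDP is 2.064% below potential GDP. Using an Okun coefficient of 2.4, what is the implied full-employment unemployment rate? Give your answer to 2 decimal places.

3.82%

From Okun's law, u - u* = -(output gap)/β = -(-2.064)/2.4 = 0.86 points.
So u* = 4.68 - 0.86 = 3.82%.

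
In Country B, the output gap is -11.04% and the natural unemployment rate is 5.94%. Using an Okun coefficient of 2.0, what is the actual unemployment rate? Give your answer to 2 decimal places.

From Okun's law, u - u* = -(output gap)/β = -(-11.04)/2.0 = 5.52 points.
So u = 5.94 + 5.52 = 11.46%.

11.46%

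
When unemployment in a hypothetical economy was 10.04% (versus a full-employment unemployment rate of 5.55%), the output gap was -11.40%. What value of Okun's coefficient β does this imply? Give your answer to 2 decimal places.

β ≈ 2.54

Okun's law: output gap = -β × (u - u*).
-11.40 = -β × (10.04 - 5.55) = -β × 4.49, so β = 11.4/4.49 = 2.54.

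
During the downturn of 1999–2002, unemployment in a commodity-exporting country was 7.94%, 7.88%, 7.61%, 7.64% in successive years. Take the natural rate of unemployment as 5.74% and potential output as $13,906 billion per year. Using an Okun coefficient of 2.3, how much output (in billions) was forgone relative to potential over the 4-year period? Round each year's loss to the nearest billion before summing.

$2,594 billion

Year 1999: gap = -2.3 × (7.94 - 5.74) = -5.06%, loss ≈ 13906 × 5.06/100 ≈ 704.
Year 2000: gap = -2.3 × (7.88 - 5.74) = -4.922%, loss ≈ 13906 × 4.922/100 ≈ 684.
Year 2001: gap = -2.3 × (7.61 - 5.74) = -4.301%, loss ≈ 13906 × 4.301/100 ≈ 598.
Year 2002: gap = -2.3 × (7.64 - 5.74) = -4.37%, loss ≈ 13906 × 4.37/100 ≈ 608.
Total lost output = 704 + 684 + 598 + 608 = 2594 billion.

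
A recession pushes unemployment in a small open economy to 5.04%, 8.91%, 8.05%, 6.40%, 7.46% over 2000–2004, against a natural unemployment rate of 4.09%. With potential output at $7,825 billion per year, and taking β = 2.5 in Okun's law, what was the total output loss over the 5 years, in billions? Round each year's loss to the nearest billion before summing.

$3,015 billion

Year 2000: gap = -2.5 × (5.04 - 4.09) = -2.375%, loss ≈ 7825 × 2.375/100 ≈ 186.
Year 2001: gap = -2.5 × (8.91 - 4.09) = -12.05%, loss ≈ 7825 × 12.05/100 ≈ 943.
Year 2002: gap = -2.5 × (8.05 - 4.09) = -9.9%, loss ≈ 7825 × 9.9/100 ≈ 775.
Year 2003: gap = -2.5 × (6.4 - 4.09) = -5.775%, loss ≈ 7825 × 5.775/100 ≈ 452.
Year 2004: gap = -2.5 × (7.46 - 4.09) = -8.425%, loss ≈ 7825 × 8.425/100 ≈ 659.
Total lost output = 186 + 943 + 775 + 452 + 659 = 3015 billion.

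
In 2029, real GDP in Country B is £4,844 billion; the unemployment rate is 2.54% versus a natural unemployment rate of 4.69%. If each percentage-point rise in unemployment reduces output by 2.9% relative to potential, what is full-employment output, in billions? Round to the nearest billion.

£4,560 billion

Unemployment gap = 2.54 - 4.69 = -2.15 points, so output gap = -2.9 × (-2.15) = 6.235%.
Since Y = Y* × (1 + gap/100), Y* = 4844/1.06235 ≈ 4560 billion.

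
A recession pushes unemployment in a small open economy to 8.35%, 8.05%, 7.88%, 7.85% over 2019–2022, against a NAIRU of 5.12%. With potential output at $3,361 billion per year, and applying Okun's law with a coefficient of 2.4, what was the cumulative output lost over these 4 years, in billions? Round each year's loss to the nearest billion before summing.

$940 billion

Year 2019: gap = -2.4 × (8.35 - 5.12) = -7.752%, loss ≈ 3361 × 7.752/100 ≈ 261.
Year 2020: gap = -2.4 × (8.05 - 5.12) = -7.032%, loss ≈ 3361 × 7.032/100 ≈ 236.
Year 2021: gap = -2.4 × (7.88 - 5.12) = -6.624%, loss ≈ 3361 × 6.624/100 ≈ 223.
Year 2022: gap = -2.4 × (7.85 - 5.12) = -6.552%, loss ≈ 3361 × 6.552/100 ≈ 220.
Total lost output = 261 + 236 + 223 + 220 = 940 billion.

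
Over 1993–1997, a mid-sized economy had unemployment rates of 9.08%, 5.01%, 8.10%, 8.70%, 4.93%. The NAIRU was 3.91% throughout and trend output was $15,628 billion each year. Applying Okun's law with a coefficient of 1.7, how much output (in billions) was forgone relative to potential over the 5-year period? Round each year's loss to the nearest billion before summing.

$4,323 billion

Year 1993: gap = -1.7 × (9.08 - 3.91) = -8.789%, loss ≈ 15628 × 8.789/100 ≈ 1374.
Year 1994: gap = -1.7 × (5.01 - 3.91) = -1.87%, loss ≈ 15628 × 1.87/100 ≈ 292.
Year 1995: gap = -1.7 × (8.1 - 3.91) = -7.123%, loss ≈ 15628 × 7.123/100 ≈ 1113.
Year 1996: gap = -1.7 × (8.7 - 3.91) = -8.143%, loss ≈ 15628 × 8.143/100 ≈ 1273.
Year 1997: gap = -1.7 × (4.93 - 3.91) = -1.734%, loss ≈ 15628 × 1.734/100 ≈ 271.
Total lost output = 1374 + 292 + 1113 + 1273 + 271 = 4323 billion.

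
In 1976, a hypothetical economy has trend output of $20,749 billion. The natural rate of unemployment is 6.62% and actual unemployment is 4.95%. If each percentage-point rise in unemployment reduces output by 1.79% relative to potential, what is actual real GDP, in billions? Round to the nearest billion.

Unemployment gap = 4.95 - 6.62 = -1.67 points, so the output gap is -1.79 × (-1.67) = 2.9893%.
Actual GDP = 20749 × (1 + 2.9893/100) = 20749 × 1.029893 ≈ 21369 billion.

$21,369 billion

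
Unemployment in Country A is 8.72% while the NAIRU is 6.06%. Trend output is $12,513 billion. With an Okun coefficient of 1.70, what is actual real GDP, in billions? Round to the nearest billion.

$11,947 billion

Unemployment gap = 8.72 - 6.06 = 2.66 points, so the output gap is -1.7 × 2.66 = -4.522%.
Actual GDP = 12513 × (1 - 4.522/100) = 12513 × 0.95478 ≈ 11947 billion.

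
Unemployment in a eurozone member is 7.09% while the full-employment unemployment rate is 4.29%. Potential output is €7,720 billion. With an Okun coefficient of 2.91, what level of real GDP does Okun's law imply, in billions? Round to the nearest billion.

Unemployment gap = 7.09 - 4.29 = 2.8 points, so the output gap is -2.91 × 2.8 = -8.148%.
Actual GDP = 7720 × (1 - 8.148/100) = 7720 × 0.91852 ≈ 7091 billion.

€7,091 billion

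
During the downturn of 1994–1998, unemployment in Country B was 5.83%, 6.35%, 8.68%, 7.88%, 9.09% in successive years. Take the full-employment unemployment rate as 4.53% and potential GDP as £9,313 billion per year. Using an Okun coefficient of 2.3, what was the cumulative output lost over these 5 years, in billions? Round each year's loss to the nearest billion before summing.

£3,252 billion

Year 1994: gap = -2.3 × (5.83 - 4.53) = -2.99%, loss ≈ 9313 × 2.99/100 ≈ 278.
Year 1995: gap = -2.3 × (6.35 - 4.53) = -4.186%, loss ≈ 9313 × 4.186/100 ≈ 390.
Year 1996: gap = -2.3 × (8.68 - 4.53) = -9.545%, loss ≈ 9313 × 9.545/100 ≈ 889.
Year 1997: gap = -2.3 × (7.88 - 4.53) = -7.705%, loss ≈ 9313 × 7.705/100 ≈ 718.
Year 1998: gap = -2.3 × (9.09 - 4.53) = -10.488%, loss ≈ 9313 × 10.488/100 ≈ 977.
Total lost output = 278 + 390 + 889 + 718 + 977 = 3252 billion.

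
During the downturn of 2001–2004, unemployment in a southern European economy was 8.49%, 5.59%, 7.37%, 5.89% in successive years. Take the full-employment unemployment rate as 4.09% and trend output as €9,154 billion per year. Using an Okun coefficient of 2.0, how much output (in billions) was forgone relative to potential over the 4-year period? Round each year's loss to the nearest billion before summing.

Year 2001: gap = -2.0 × (8.49 - 4.09) = -8.8%, loss ≈ 9154 × 8.8/100 ≈ 806.
Year 2002: gap = -2.0 × (5.59 - 4.09) = -3%, loss ≈ 9154 × 3/100 ≈ 275.
Year 2003: gap = -2.0 × (7.37 - 4.09) = -6.56%, loss ≈ 9154 × 6.56/100 ≈ 601.
Year 2004: gap = -2.0 × (5.89 - 4.09) = -3.6%, loss ≈ 9154 × 3.6/100 ≈ 330.
Total lost output = 806 + 275 + 601 + 330 = 2012 billion.

€2,012 billion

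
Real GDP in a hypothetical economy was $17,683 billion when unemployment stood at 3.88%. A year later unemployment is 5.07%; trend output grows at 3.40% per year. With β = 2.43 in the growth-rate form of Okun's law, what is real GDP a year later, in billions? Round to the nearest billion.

$17,773 billion

Δu = 5.07 - 3.88 = 1.19 points.
Okun's law (growth form): g_Y = g_Y* - β × Δu = 3.40 - 2.43 × (1.19) = 3.4 - 2.8917 = 0.5083%.
Real GDP in the next year = 17683 × (1 + 0.5083/100) = 17683 × 1.005083 ≈ 17773 billion.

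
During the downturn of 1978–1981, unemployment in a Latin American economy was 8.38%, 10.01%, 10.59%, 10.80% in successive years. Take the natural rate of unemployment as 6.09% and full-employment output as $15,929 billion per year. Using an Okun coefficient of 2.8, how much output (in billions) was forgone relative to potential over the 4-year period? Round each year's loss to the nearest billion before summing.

Year 1978: gap = -2.8 × (8.38 - 6.09) = -6.412%, loss ≈ 15929 × 6.412/100 ≈ 1021.
Year 1979: gap = -2.8 × (10.01 - 6.09) = -10.976%, loss ≈ 15929 × 10.976/100 ≈ 1748.
Year 1980: gap = -2.8 × (10.59 - 6.09) = -12.6%, loss ≈ 15929 × 12.6/100 ≈ 2007.
Year 1981: gap = -2.8 × (10.8 - 6.09) = -13.188%, loss ≈ 15929 × 13.188/100 ≈ 2101.
Total lost output = 1021 + 1748 + 2007 + 2101 = 6877 billion.

$6,877 billion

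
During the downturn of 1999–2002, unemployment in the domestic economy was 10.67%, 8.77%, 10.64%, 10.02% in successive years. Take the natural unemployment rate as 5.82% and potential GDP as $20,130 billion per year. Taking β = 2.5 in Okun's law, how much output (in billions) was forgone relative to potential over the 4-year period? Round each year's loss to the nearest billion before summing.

$8,466 billion

Year 1999: gap = -2.5 × (10.67 - 5.82) = -12.125%, loss ≈ 20130 × 12.125/100 ≈ 2441.
Year 2000: gap = -2.5 × (8.77 - 5.82) = -7.375%, loss ≈ 20130 × 7.375/100 ≈ 1485.
Year 2001: gap = -2.5 × (10.64 - 5.82) = -12.05%, loss ≈ 20130 × 12.05/100 ≈ 2426.
Year 2002: gap = -2.5 × (10.02 - 5.82) = -10.5%, loss ≈ 20130 × 10.5/100 ≈ 2114.
Total lost output = 2441 + 1485 + 2426 + 2114 = 8466 billion.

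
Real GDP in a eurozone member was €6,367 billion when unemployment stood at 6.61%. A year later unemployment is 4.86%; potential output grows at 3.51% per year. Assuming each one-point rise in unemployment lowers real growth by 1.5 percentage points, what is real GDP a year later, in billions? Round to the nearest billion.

Δu = 4.86 - 6.61 = -1.75 points.
Okun's law (growth form): g_Y = g_Y* - β × Δu = 3.51 - 1.5 × (-1.75) = 3.51 + 2.625 = 6.135%.
Real GDP in the next year = 6367 × (1 + 6.135/100) = 6367 × 1.06135 ≈ 6758 billion.

€6,758 billion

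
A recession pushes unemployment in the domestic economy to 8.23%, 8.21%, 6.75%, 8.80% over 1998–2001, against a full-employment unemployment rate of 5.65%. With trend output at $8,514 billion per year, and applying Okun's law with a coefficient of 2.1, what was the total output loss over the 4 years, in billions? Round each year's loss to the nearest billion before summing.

Year 1998: gap = -2.1 × (8.23 - 5.65) = -5.418%, loss ≈ 8514 × 5.418/100 ≈ 461.
Year 1999: gap = -2.1 × (8.21 - 5.65) = -5.376%, loss ≈ 8514 × 5.376/100 ≈ 458.
Year 2000: gap = -2.1 × (6.75 - 5.65) = -2.31%, loss ≈ 8514 × 2.31/100 ≈ 197.
Year 2001: gap = -2.1 × (8.8 - 5.65) = -6.615%, loss ≈ 8514 × 6.615/100 ≈ 563.
Total lost output = 461 + 458 + 197 + 563 = 1679 billion.

$1,679 billion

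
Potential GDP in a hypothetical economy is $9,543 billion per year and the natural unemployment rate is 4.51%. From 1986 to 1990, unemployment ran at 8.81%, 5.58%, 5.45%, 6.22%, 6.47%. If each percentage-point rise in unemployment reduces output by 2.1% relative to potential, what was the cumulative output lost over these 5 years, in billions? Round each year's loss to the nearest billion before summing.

Year 1986: gap = -2.1 × (8.81 - 4.51) = -9.03%, loss ≈ 9543 × 9.03/100 ≈ 862.
Year 1987: gap = -2.1 × (5.58 - 4.51) = -2.247%, loss ≈ 9543 × 2.247/100 ≈ 214.
Year 1988: gap = -2.1 × (5.45 - 4.51) = -1.974%, loss ≈ 9543 × 1.974/100 ≈ 188.
Year 1989: gap = -2.1 × (6.22 - 4.51) = -3.591%, loss ≈ 9543 × 3.591/100 ≈ 343.
Year 1990: gap = -2.1 × (6.47 - 4.51) = -4.116%, loss ≈ 9543 × 4.116/100 ≈ 393.
Total lost output = 862 + 214 + 188 + 343 + 393 = 2000 billion.

$2,000 billion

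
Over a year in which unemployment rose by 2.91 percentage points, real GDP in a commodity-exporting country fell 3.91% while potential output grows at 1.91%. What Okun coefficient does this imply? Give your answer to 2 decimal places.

Growth form: g_Y = g_Y* - β × Δu, so β = (g_Y* - g_Y)/Δu.
β = (1.91 + 3.91)/2.91 = 5.82/2.91 = 2.00.

β ≈ 2.00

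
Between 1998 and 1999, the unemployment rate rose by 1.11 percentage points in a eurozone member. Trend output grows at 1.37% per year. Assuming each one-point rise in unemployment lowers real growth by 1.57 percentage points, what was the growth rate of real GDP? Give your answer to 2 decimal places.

Growth-rate Okun's law: g_Y = g_Y* - β × Δu.
g_Y = 1.37 - 1.57 × (1.11) = 1.37 - 1.7427 = -0.3727%, i.e. -0.37% to 2 d.p.

-0.37%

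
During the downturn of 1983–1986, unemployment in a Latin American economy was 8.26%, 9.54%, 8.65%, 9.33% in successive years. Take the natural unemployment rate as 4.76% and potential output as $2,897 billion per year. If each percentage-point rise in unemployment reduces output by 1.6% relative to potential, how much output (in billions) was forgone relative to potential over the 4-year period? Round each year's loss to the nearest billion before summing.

$776 billion

Year 1983: gap = -1.6 × (8.26 - 4.76) = -5.6%, loss ≈ 2897 × 5.6/100 ≈ 162.
Year 1984: gap = -1.6 × (9.54 - 4.76) = -7.648%, loss ≈ 2897 × 7.648/100 ≈ 222.
Year 1985: gap = -1.6 × (8.65 - 4.76) = -6.224%, loss ≈ 2897 × 6.224/100 ≈ 180.
Year 1986: gap = -1.6 × (9.33 - 4.76) = -7.312%, loss ≈ 2897 × 7.312/100 ≈ 212.
Total lost output = 162 + 222 + 180 + 212 = 776 billion.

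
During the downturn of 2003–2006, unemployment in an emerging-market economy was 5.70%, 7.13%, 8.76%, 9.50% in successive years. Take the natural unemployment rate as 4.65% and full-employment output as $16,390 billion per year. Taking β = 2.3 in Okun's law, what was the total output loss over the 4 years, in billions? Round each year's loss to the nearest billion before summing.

Year 2003: gap = -2.3 × (5.7 - 4.65) = -2.415%, loss ≈ 16390 × 2.415/100 ≈ 396.
Year 2004: gap = -2.3 × (7.13 - 4.65) = -5.704%, loss ≈ 16390 × 5.704/100 ≈ 935.
Year 2005: gap = -2.3 × (8.76 - 4.65) = -9.453%, loss ≈ 16390 × 9.453/100 ≈ 1549.
Year 2006: gap = -2.3 × (9.5 - 4.65) = -11.155%, loss ≈ 16390 × 11.155/100 ≈ 1828.
Total lost output = 396 + 935 + 1549 + 1828 = 4708 billion.

$4,708 billion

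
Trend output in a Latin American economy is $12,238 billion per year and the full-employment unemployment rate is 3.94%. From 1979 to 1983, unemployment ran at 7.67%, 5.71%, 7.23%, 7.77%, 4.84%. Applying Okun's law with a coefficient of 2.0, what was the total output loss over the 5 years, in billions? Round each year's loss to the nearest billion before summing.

Year 1979: gap = -2.0 × (7.67 - 3.94) = -7.46%, loss ≈ 12238 × 7.46/100 ≈ 913.
Year 1980: gap = -2.0 × (5.71 - 3.94) = -3.54%, loss ≈ 12238 × 3.54/100 ≈ 433.
Year 1981: gap = -2.0 × (7.23 - 3.94) = -6.58%, loss ≈ 12238 × 6.58/100 ≈ 805.
Year 1982: gap = -2.0 × (7.77 - 3.94) = -7.66%, loss ≈ 12238 × 7.66/100 ≈ 937.
Year 1983: gap = -2.0 × (4.84 - 3.94) = -1.8%, loss ≈ 12238 × 1.8/100 ≈ 220.
Total lost output = 913 + 433 + 805 + 937 + 220 = 3308 billion.

$3,308 billion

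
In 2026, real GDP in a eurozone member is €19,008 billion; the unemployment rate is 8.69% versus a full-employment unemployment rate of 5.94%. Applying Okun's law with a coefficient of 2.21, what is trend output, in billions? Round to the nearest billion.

Unemployment gap = 8.69 - 5.94 = 2.75 points, so output gap = -2.21 × 2.75 = -6.0775%.
Since Y = Y* × (1 + gap/100), Y* = 19008/0.939225 ≈ 20238 billion.

€20,238 billion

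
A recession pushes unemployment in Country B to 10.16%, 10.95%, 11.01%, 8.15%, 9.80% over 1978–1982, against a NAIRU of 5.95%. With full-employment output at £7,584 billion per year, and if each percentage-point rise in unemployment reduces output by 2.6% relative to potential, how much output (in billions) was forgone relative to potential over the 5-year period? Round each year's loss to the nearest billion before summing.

£4,007 billion

Year 1978: gap = -2.6 × (10.16 - 5.95) = -10.946%, loss ≈ 7584 × 10.946/100 ≈ 830.
Year 1979: gap = -2.6 × (10.95 - 5.95) = -13%, loss ≈ 7584 × 13/100 ≈ 986.
Year 1980: gap = -2.6 × (11.01 - 5.95) = -13.156%, loss ≈ 7584 × 13.156/100 ≈ 998.
Year 1981: gap = -2.6 × (8.15 - 5.95) = -5.72%, loss ≈ 7584 × 5.72/100 ≈ 434.
Year 1982: gap = -2.6 × (9.8 - 5.95) = -10.01%, loss ≈ 7584 × 10.01/100 ≈ 759.
Total lost output = 830 + 986 + 998 + 434 + 759 = 4007 billion.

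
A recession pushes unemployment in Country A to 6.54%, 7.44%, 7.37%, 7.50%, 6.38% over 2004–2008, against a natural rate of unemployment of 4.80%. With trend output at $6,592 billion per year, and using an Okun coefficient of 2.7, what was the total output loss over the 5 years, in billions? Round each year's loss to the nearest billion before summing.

$1,999 billion

Year 2004: gap = -2.7 × (6.54 - 4.8) = -4.698%, loss ≈ 6592 × 4.698/100 ≈ 310.
Year 2005: gap = -2.7 × (7.44 - 4.8) = -7.128%, loss ≈ 6592 × 7.128/100 ≈ 470.
Year 2006: gap = -2.7 × (7.37 - 4.8) = -6.939%, loss ≈ 6592 × 6.939/100 ≈ 457.
Year 2007: gap = -2.7 × (7.5 - 4.8) = -7.29%, loss ≈ 6592 × 7.29/100 ≈ 481.
Year 2008: gap = -2.7 × (6.38 - 4.8) = -4.266%, loss ≈ 6592 × 4.266/100 ≈ 281.
Total lost output = 310 + 470 + 457 + 481 + 281 = 1999 billion.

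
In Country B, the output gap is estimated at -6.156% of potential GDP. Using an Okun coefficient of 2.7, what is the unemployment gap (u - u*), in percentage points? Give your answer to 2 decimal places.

2.28 percentage points

Okun's law: output gap = -β × (u - u*), so u - u* = -(output gap)/β.
u - u* = -(-6.156)/2.7 = 2.28 percentage points.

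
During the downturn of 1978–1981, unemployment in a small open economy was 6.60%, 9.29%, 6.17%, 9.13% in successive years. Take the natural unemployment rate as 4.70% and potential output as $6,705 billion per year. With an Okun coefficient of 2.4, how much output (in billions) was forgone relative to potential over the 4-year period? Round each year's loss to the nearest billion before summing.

$1,995 billion

Year 1978: gap = -2.4 × (6.6 - 4.7) = -4.56%, loss ≈ 6705 × 4.56/100 ≈ 306.
Year 1979: gap = -2.4 × (9.29 - 4.7) = -11.016%, loss ≈ 6705 × 11.016/100 ≈ 739.
Year 1980: gap = -2.4 × (6.17 - 4.7) = -3.528%, loss ≈ 6705 × 3.528/100 ≈ 237.
Year 1981: gap = -2.4 × (9.13 - 4.7) = -10.632%, loss ≈ 6705 × 10.632/100 ≈ 713.
Total lost output = 306 + 739 + 237 + 713 = 1995 billion.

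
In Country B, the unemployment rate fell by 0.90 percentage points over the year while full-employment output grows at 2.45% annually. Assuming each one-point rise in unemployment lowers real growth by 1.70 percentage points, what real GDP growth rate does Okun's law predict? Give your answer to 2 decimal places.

3.98%

Growth-rate Okun's law: g_Y = g_Y* - β × Δu.
g_Y = 2.45 - 1.70 × (-0.90) = 2.45 + 1.53 = 3.98%, i.e. 3.98% to 2 d.p.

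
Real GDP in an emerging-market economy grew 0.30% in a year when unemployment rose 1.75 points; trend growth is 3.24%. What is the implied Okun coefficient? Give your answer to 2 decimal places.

β ≈ 1.68

Growth form: g_Y = g_Y* - β × Δu, so β = (g_Y* - g_Y)/Δu.
β = (3.24 - 0.3)/1.75 = 2.94/1.75 = 1.68.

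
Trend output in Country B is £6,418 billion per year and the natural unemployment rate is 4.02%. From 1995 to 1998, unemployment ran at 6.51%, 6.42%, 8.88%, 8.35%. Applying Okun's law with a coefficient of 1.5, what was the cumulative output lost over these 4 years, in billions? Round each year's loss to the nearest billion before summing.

£1,356 billion

Year 1995: gap = -1.5 × (6.51 - 4.02) = -3.735%, loss ≈ 6418 × 3.735/100 ≈ 240.
Year 1996: gap = -1.5 × (6.42 - 4.02) = -3.6%, loss ≈ 6418 × 3.6/100 ≈ 231.
Year 1997: gap = -1.5 × (8.88 - 4.02) = -7.29%, loss ≈ 6418 × 7.29/100 ≈ 468.
Year 1998: gap = -1.5 × (8.35 - 4.02) = -6.495%, loss ≈ 6418 × 6.495/100 ≈ 417.
Total lost output = 240 + 231 + 468 + 417 = 1356 billion.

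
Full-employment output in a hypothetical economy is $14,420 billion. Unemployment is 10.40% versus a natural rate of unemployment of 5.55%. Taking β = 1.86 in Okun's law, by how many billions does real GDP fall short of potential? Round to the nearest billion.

$1,301 billion

Output gap = -1.86 × (10.4 - 5.55) = -1.86 × 4.85 = -9.021%.
Actual GDP ≈ 14420 × 0.90979 ≈ 13119 billion, so the shortfall is 14420 - 13119 = 1301 billion.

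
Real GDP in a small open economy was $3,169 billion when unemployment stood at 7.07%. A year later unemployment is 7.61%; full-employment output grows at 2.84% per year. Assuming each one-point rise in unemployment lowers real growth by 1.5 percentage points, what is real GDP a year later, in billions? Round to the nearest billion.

$3,233 billion

Δu = 7.61 - 7.07 = 0.54 points.
Okun's law (growth form): g_Y = g_Y* - β × Δu = 2.84 - 1.5 × (0.54) = 2.84 - 0.81 = 2.03%.
Real GDP in the next year = 3169 × (1 + 2.03/100) = 3169 × 1.0203 ≈ 3233 billion.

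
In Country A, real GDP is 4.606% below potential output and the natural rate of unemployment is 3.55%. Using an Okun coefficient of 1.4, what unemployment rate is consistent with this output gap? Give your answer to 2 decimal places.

From Okun's law, u - u* = -(output gap)/β = -(-4.606)/1.4 = 3.29 points.
So u = 3.55 + 3.29 = 6.84%.

6.84%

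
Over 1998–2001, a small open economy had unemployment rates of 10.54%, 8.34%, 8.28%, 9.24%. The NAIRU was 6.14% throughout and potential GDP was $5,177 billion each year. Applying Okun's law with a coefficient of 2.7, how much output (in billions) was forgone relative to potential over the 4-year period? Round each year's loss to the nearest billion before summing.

$1,655 billion

Year 1998: gap = -2.7 × (10.54 - 6.14) = -11.88%, loss ≈ 5177 × 11.88/100 ≈ 615.
Year 1999: gap = -2.7 × (8.34 - 6.14) = -5.94%, loss ≈ 5177 × 5.94/100 ≈ 308.
Year 2000: gap = -2.7 × (8.28 - 6.14) = -5.778%, loss ≈ 5177 × 5.778/100 ≈ 299.
Year 2001: gap = -2.7 × (9.24 - 6.14) = -8.37%, loss ≈ 5177 × 8.37/100 ≈ 433.
Total lost output = 615 + 308 + 299 + 433 = 1655 billion.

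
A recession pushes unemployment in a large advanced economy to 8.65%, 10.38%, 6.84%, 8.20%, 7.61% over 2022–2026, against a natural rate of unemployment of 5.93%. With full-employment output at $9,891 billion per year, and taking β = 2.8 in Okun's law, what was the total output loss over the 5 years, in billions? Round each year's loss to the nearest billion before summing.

Year 2022: gap = -2.8 × (8.65 - 5.93) = -7.616%, loss ≈ 9891 × 7.616/100 ≈ 753.
Year 2023: gap = -2.8 × (10.38 - 5.93) = -12.46%, loss ≈ 9891 × 12.46/100 ≈ 1232.
Year 2024: gap = -2.8 × (6.84 - 5.93) = -2.548%, loss ≈ 9891 × 2.548/100 ≈ 252.
Year 2025: gap = -2.8 × (8.2 - 5.93) = -6.356%, loss ≈ 9891 × 6.356/100 ≈ 629.
Year 2026: gap = -2.8 × (7.61 - 5.93) = -4.704%, loss ≈ 9891 × 4.704/100 ≈ 465.
Total lost output = 753 + 1232 + 252 + 629 + 465 = 3331 billion.

$3,331 billion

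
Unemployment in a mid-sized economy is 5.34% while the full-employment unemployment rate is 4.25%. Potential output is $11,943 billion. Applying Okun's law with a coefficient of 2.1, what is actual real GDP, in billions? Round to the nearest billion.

Unemployment gap = 5.34 - 4.25 = 1.09 points, so the output gap is -2.1 × 1.09 = -2.289%.
Actual GDP = 11943 × (1 - 2.289/100) = 11943 × 0.97711 ≈ 11670 billion.

$11,670 billion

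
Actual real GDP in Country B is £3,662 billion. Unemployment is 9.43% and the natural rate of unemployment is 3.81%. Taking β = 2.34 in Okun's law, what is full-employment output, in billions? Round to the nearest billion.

Unemployment gap = 9.43 - 3.81 = 5.62 points, so output gap = -2.34 × 5.62 = -13.1508%.
Since Y = Y* × (1 + gap/100), Y* = 3662/0.868492 ≈ 4217 billion.

£4,217 billion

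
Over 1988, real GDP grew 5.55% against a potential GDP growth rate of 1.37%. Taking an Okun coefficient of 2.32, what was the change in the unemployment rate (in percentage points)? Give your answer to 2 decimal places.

-1.80 percentage points

Growth-rate Okun's law: g_Y = g_Y* - β × Δu, so Δu = (g_Y* - g_Y)/β.
Δu = (1.37 - 5.55)/2.32 = -4.18/2.32 = -1.80 percentage points.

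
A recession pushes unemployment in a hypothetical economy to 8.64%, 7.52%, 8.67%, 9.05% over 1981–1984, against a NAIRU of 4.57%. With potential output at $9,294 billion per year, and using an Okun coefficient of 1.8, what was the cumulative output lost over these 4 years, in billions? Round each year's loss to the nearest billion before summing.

$2,610 billion

Year 1981: gap = -1.8 × (8.64 - 4.57) = -7.326%, loss ≈ 9294 × 7.326/100 ≈ 681.
Year 1982: gap = -1.8 × (7.52 - 4.57) = -5.31%, loss ≈ 9294 × 5.31/100 ≈ 494.
Year 1983: gap = -1.8 × (8.67 - 4.57) = -7.38%, loss ≈ 9294 × 7.38/100 ≈ 686.
Year 1984: gap = -1.8 × (9.05 - 4.57) = -8.064%, loss ≈ 9294 × 8.064/100 ≈ 749.
Total lost output = 681 + 494 + 686 + 749 = 2610 billion.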